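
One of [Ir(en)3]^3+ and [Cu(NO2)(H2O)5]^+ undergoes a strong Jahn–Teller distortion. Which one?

[Ir(en)3]^3+: Ethylenediamine is neutral; balancing the +3 overall charge requires Ir(III). Iridium is a group-9 element; Ir(III) is therefore d⁶. A 5d ion has a large Δₒ and is invariably low-spin. The d⁶ configuration leaves the e_g set evenly filled (or empty) — no strong Jahn–Teller driving force.
[Cu(NO2)(H2O)5]^+: Each nitro (N-bound nitrite) is −1; water is neutral; balancing the +1 overall charge requires Cu(II). Group 11 minus oxidation state 2 gives a d⁹ configuration. The t₂g⁶e_g³ configuration has an unevenly filled e_g set; the Jahn–Teller theorem predicts a tetragonal distortion (typically axial elongation) to lift the degeneracy.

[Cu(NO2)(H2O)5]^+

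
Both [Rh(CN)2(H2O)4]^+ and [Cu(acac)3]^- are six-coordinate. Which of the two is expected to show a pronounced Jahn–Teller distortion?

[Cu(acac)3]^-

[Rh(CN)2(H2O)4]^+: Ligand charges: each cyanide is −1; water is neutral. With an overall charge of +1 the rhodium centre must be in the +3 oxidation state. Rh sits in group 9, so the d-electron count is 9 − 3 = 6. A 4d ion has a large Δₒ and is invariably low-spin. The d⁶ configuration leaves the e_g set evenly filled (or empty) — no strong Jahn–Teller driving force.
[Cu(acac)3]^-: Each acetylacetonate is −1; balancing the −1 overall charge requires Cu(II). Group 11 minus oxidation state 2 gives a d⁹ configuration. The t₂g⁶e_g³ configuration has an unevenly filled e_g set; the Jahn–Teller theorem predicts a tetragonal distortion (typically axial elongation) to lift the degeneracy.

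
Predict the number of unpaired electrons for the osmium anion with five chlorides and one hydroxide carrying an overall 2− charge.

Summing ligand charges against the −2 overall charge gives an oxidation state of +4 for osmium.
Os sits in group 8, so the d-electron count is 8 − 4 = 4.
The spin state decides the count: a 5d ion has a large Δₒ and is invariably low-spin.
An octahedral low-spin d⁴ ion is t₂g⁴e_g⁰, giving 2 unpaired electrons.

2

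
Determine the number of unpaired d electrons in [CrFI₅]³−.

Summing ligand charges against the −3 overall charge gives an oxidation state of +3 for chromium.
Cr sits in group 6, so the d-electron count is 6 − 3 = 3.
In an octahedral field the d³ configuration is t₂g³e_g⁰ (only one arrangement possible), giving 3 unpaired electrons.

3 unpaired electrons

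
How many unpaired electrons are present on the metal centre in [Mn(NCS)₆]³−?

4

Summing ligand charges against the −3 overall charge gives an oxidation state of +3 for manganese.
Manganese is a group-7 element; Mn(III) is therefore d⁴.
The spin state decides the count: Isothiocyanate is a weak-field ligand for a first-row metal, so the complex is high-spin.
An octahedral high-spin d⁴ ion is t₂g³e_g¹, giving 4 unpaired electrons.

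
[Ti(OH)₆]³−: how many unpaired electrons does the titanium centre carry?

Summing ligand charges against the −3 overall charge gives an oxidation state of +3 for titanium.
Group 4 minus oxidation state 3 gives a d¹ configuration.
In an octahedral field the d¹ configuration is t₂g¹e_g⁰ (only one arrangement possible), giving 1 unpaired electron.

1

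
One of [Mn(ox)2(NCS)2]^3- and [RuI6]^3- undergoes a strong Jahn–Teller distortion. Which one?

[Mn(ox)2(NCS)2]^3-

[Mn(ox)2(NCS)2]^3-: Ligand charges: each oxalate is −2; each isothiocyanate is −1. With an overall charge of −3 the manganese centre must be in the +3 oxidation state. Manganese is a group-7 element; Mn(III) is therefore d⁴. Isothiocyanate and oxalate are weak-field ligands for a first-row metal, so the complex is high-spin. The t₂g³e_g¹ (high-spin) configuration has an unevenly filled e_g set; the Jahn–Teller theorem predicts a tetragonal distortion (typically axial elongation) to lift the degeneracy.
[RuI6]^3-: Each iodide is −1; balancing the −3 overall charge requires Ru(III). Ru sits in group 8, so the d-electron count is 8 − 3 = 5. A 4d ion has a large Δₒ and is invariably low-spin. The d⁵ configuration leaves the e_g set evenly filled (or empty) — no strong Jahn–Teller driving force.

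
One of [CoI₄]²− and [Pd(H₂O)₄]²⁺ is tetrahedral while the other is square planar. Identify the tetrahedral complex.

For [CoI₄]²−: Ligand charges: each iodide is −1. With an overall charge of −2 the cobalt centre must be in the +2 oxidation state. Cobalt is a group-9 element; Co(II) is therefore d⁷. For a high-spin 3d d⁷ ion with weak-field ligands the small Δₜ gives little square-planar CFSE advantage, so four ligands adopt the sterically favoured tetrahedral geometry. → tetrahedral.
For [Pd(H₂O)₄]²⁺: Water is neutral; balancing the +2 overall charge requires Pd(II). Group 10 minus oxidation state 2 gives a d⁸ configuration. A 4d d⁸ ion has a large crystal-field splitting; square planar leaves the high-energy d_{x²−y²} orbital empty and maximises CFSE. → square planar.

[CoI₄]²−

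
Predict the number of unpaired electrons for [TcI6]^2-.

3 unpaired electrons

Summing ligand charges against the −2 overall charge gives an oxidation state of +4 for technetium.
Group 7 minus oxidation state 4 gives a d³ configuration.
In an octahedral field the d³ configuration is t₂g³e_g⁰ (only one arrangement possible), giving 3 unpaired electrons.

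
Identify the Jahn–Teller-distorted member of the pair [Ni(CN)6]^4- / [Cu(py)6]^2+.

[Cu(py)6]^2+

[Ni(CN)6]^4-: Summing ligand charges against the −4 overall charge gives an oxidation state of +2 for nickel. Nickel is a group-10 element; Ni(II) is therefore d⁸. The d⁸ configuration leaves the e_g set evenly filled (or empty) — no strong Jahn–Teller driving force.
[Cu(py)6]^2+: Ligand charges: pyridine is neutral. With an overall charge of +2 the copper centre must be in the +2 oxidation state. Cu sits in group 11, so the d-electron count is 11 − 2 = 9. The t₂g⁶e_g³ configuration has an unevenly filled e_g set; the Jahn–Teller theorem predicts a tetragonal distortion (typically axial elongation) to lift the degeneracy.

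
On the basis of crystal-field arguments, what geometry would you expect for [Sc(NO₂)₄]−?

tetrahedral

Ligand charges: each nitro (N-bound nitrite) is −1. With an overall charge of −1 the scandium centre must be in the +3 oxidation state.
Sc sits in group 3, so the d-electron count is 3 − 3 = 0.
With 4 monodentate ligands the coordination number is 4.
A d⁰ ion has no crystal-field stabilisation preference between square planar and tetrahedral, so four ligands adopt the sterically favoured tetrahedral geometry.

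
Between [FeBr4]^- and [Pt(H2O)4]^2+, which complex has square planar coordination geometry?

For [FeBr4]^-: Ligand charges: each bromide is −1. With an overall charge of −1 the iron centre must be in the +3 oxidation state. Fe sits in group 8, so the d-electron count is 8 − 3 = 5. A high-spin d⁵ ion has zero CFSE in either geometry, so four ligands adopt the sterically favoured tetrahedral geometry. → tetrahedral.
For [Pt(H2O)4]^2+: Water is neutral; balancing the +2 overall charge requires Pt(II). Pt sits in group 10, so the d-electron count is 10 − 2 = 8. A 5d d⁸ ion has a large crystal-field splitting; square planar leaves the high-energy d_{x²−y²} orbital empty and maximises CFSE. → square planar.

[Pt(H2O)4]^2+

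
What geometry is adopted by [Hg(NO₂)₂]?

linear

Each nitro (N-bound nitrite) is −1; balancing the 0 overall charge requires Hg(II).
Group 12 minus oxidation state 2 gives a d¹⁰ configuration.
With 2 monodentate ligands the coordination number is 2.
A d¹⁰ ion with only two ligands adopts a linear arrangement (sp hybridisation; no CFSE preference).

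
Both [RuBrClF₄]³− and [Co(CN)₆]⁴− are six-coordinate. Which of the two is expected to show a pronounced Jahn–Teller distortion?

[Co(CN)₆]⁴−

[RuBrClF₄]³−: Ligand charges: each bromide is −1; each chloride is −1; each fluoride is −1. With an overall charge of −3 the ruthenium centre must be in the +3 oxidation state. Ru sits in group 8, so the d-electron count is 8 − 3 = 5. A 4d ion has a large Δₒ and is invariably low-spin. The d⁵ configuration leaves the e_g set evenly filled (or empty) — no strong Jahn–Teller driving force.
[Co(CN)₆]⁴−: Summing ligand charges against the −4 overall charge gives an oxidation state of +2 for cobalt. Co sits in group 9, so the d-electron count is 9 − 2 = 7. Cyanide is a strong-field ligand (high in the spectrochemical series) for a first-row metal, so the complex is low-spin. The t₂g⁶e_g¹ (low-spin) configuration has an unevenly filled e_g set; the Jahn–Teller theorem predicts a tetragonal distortion (typically axial elongation) to lift the degeneracy.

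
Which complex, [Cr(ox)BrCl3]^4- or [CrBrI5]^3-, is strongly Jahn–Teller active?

[Cr(ox)BrCl3]^4-: Each oxalate is −2; each bromide is −1; each chloride is −1; balancing the −4 overall charge requires Cr(II). Chromium is a group-6 element; Cr(II) is therefore d⁴. Bromide, chloride, and oxalate are weak-field ligands for a first-row metal, so the complex is high-spin. The t₂g³e_g¹ (high-spin) configuration has an unevenly filled e_g set; the Jahn–Teller theorem predicts a tetragonal distortion (typically axial elongation) to lift the degeneracy.
[CrBrI5]^3-: Ligand charges: each bromide is −1; each iodide is −1. With an overall charge of −3 the chromium centre must be in the +3 oxidation state. Group 6 minus oxidation state 3 gives a d³ configuration. The d³ configuration leaves the e_g set evenly filled (or empty) — no strong Jahn–Teller driving force.

[Cr(ox)BrCl3]^4-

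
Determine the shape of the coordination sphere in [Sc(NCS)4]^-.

tetrahedral

Ligand charges: each isothiocyanate is −1. With an overall charge of −1 the scandium centre must be in the +3 oxidation state.
Sc sits in group 3, so the d-electron count is 3 − 3 = 0.
Coordination number: 4.
A d⁰ ion has no crystal-field stabilisation preference between square planar and tetrahedral, so four ligands adopt the sterically favoured tetrahedral geometry.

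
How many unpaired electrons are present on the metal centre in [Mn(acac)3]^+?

Each acetylacetonate is −1; balancing the +1 overall charge requires Mn(IV).
Manganese is a group-7 element; Mn(IV) is therefore d³.
Counting donor atoms: 3×acetylacetonate (bidentate) → 6 donors. Coordination number = 6.
In an octahedral field the d³ configuration is t₂g³e_g⁰ (only one arrangement possible), giving 3 unpaired electrons.

3 unpaired electrons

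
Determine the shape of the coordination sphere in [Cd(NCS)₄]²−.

tetrahedral

Each isothiocyanate is −1; balancing the −2 overall charge requires Cd(II).
Cd sits in group 12, so the d-electron count is 12 − 2 = 10.
Coordination number: 4.
A d¹⁰ ion has no crystal-field stabilisation preference between square planar and tetrahedral, so four ligands adopt the sterically favoured tetrahedral geometry.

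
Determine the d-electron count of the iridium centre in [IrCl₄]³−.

d8

Ligand charges: each chloride is −1. With an overall charge of −3 the iridium centre must be in the +1 oxidation state.
Ir sits in group 9, so the d-electron count is 9 − 1 = 8.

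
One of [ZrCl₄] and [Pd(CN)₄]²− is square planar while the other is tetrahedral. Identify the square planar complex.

[Pd(CN)₄]²−

For [ZrCl₄]: Summing ligand charges against the 0 overall charge gives an oxidation state of +4 for zirconium. Group 4 minus oxidation state 4 gives a d⁰ configuration. A d⁰ ion has no crystal-field stabilisation preference between square planar and tetrahedral, so four ligands adopt the sterically favoured tetrahedral geometry. → tetrahedral.
For [Pd(CN)₄]²−: Ligand charges: each cyanide is −1. With an overall charge of −2 the palladium centre must be in the +2 oxidation state. Palladium is a group-10 element; Pd(II) is therefore d⁸. A 4d d⁸ ion has a large crystal-field splitting; square planar leaves the high-energy d_{x²−y²} orbital empty and maximises CFSE. → square planar.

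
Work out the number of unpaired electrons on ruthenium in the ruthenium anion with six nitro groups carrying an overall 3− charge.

1 unpaired electron

Each nitro (N-bound nitrite) is −1; balancing the −3 overall charge requires Ru(III).
Ruthenium is a group-8 element; Ru(III) is therefore d⁵.
The spin state decides the count: a 4d ion has a large Δₒ and is invariably low-spin.
An octahedral low-spin d⁵ ion is t₂g⁵e_g⁰, giving 1 unpaired electron.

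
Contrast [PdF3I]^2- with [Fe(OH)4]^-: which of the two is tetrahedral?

For [PdF3I]^2-: Each fluoride is −1; each iodide is −1; balancing the −2 overall charge requires Pd(II). Palladium is a group-10 element; Pd(II) is therefore d⁸. A 4d d⁸ ion has a large crystal-field splitting; square planar leaves the high-energy d_{x²−y²} orbital empty and maximises CFSE. → square planar.
For [Fe(OH)4]^-: Each hydroxide is −1; balancing the −1 overall charge requires Fe(III). Group 8 minus oxidation state 3 gives a d⁵ configuration. A high-spin d⁵ ion has zero CFSE in either geometry, so four ligands adopt the sterically favoured tetrahedral geometry. → tetrahedral.

[Fe(OH)4]^-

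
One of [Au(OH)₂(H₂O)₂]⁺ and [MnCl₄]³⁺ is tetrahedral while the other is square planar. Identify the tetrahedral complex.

For [Au(OH)₂(H₂O)₂]⁺: Ligand charges: each hydroxide is −1; water is neutral. With an overall charge of +1 the gold centre must be in the +3 oxidation state. Gold is a group-11 element; Au(III) is therefore d⁸. A 5d d⁸ ion has a large crystal-field splitting; square planar leaves the high-energy d_{x²−y²} orbital empty and maximises CFSE. → square planar.
For [MnCl₄]³⁺: Summing ligand charges against the +3 overall charge gives an oxidation state of +7 for manganese. Mn sits in group 7, so the d-electron count is 7 − 7 = 0. A d⁰ ion has no crystal-field stabilisation preference between square planar and tetrahedral, so four ligands adopt the sterically favoured tetrahedral geometry. → tetrahedral.

[MnCl₄]³⁺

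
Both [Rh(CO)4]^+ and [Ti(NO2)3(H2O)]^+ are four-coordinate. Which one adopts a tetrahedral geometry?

[Ti(NO2)3(H2O)]^+

For [Rh(CO)4]^+: Carbonyl is neutral; balancing the +1 overall charge requires Rh(I). Group 9 minus oxidation state 1 gives a d⁸ configuration. A 4d d⁸ ion has a large crystal-field splitting; square planar leaves the high-energy d_{x²−y²} orbital empty and maximises CFSE. → square planar.
For [Ti(NO2)3(H2O)]^+: Summing ligand charges against the +1 overall charge gives an oxidation state of +4 for titanium. Titanium is a group-4 element; Ti(IV) is therefore d⁰. A d⁰ ion has no crystal-field stabilisation preference between square planar and tetrahedral, so four ligands adopt the sterically favoured tetrahedral geometry. → tetrahedral.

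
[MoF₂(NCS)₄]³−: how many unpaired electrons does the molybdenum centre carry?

3

Ligand charges: each fluoride is −1; each isothiocyanate is −1. With an overall charge of −3 the molybdenum centre must be in the +3 oxidation state.
Molybdenum is a group-6 element; Mo(III) is therefore d³.
In an octahedral field the d³ configuration is t₂g³e_g⁰ (only one arrangement possible), giving 3 unpaired electrons.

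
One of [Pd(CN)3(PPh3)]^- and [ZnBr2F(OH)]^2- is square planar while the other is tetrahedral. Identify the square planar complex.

[Pd(CN)3(PPh3)]^-

For [Pd(CN)3(PPh3)]^-: Each cyanide is −1; triphenylphosphine is neutral; balancing the −1 overall charge requires Pd(II). Palladium is a group-10 element; Pd(II) is therefore d⁸. A 4d d⁸ ion has a large crystal-field splitting; square planar leaves the high-energy d_{x²−y²} orbital empty and maximises CFSE. → square planar.
For [ZnBr2F(OH)]^2-: Each bromide is −1; each fluoride is −1; each hydroxide is −1; balancing the −2 overall charge requires Zn(II). Group 12 minus oxidation state 2 gives a d¹⁰ configuration. A d¹⁰ ion has no crystal-field stabilisation preference between square planar and tetrahedral, so four ligands adopt the sterically favoured tetrahedral geometry. → tetrahedral.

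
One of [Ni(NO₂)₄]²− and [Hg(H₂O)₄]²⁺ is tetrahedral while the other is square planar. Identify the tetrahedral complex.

For [Ni(NO₂)₄]²−: Ligand charges: each nitro (N-bound nitrite) is −1. With an overall charge of −2 the nickel centre must be in the +2 oxidation state. Nickel is a group-10 element; Ni(II) is therefore d⁸. Nitro (N-bound nitrite) is a strong-field ligand (high in the spectrochemical series). A 3d d⁸ ion with strong-field ligands gains enough CFSE to favour square planar over tetrahedral. → square planar.
For [Hg(H₂O)₄]²⁺: Summing ligand charges against the +2 overall charge gives an oxidation state of +2 for mercury. Group 12 minus oxidation state 2 gives a d¹⁰ configuration. A d¹⁰ ion has no crystal-field stabilisation preference between square planar and tetrahedral, so four ligands adopt the sterically favoured tetrahedral geometry. → tetrahedral.

[Hg(H₂O)₄]²⁺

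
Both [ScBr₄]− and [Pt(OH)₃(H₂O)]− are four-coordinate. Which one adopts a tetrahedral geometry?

[ScBr₄]−

For [ScBr₄]−: Each bromide is −1; balancing the −1 overall charge requires Sc(III). Sc sits in group 3, so the d-electron count is 3 − 3 = 0. A d⁰ ion has no crystal-field stabilisation preference between square planar and tetrahedral, so four ligands adopt the sterically favoured tetrahedral geometry. → tetrahedral.
For [Pt(OH)₃(H₂O)]−: Summing ligand charges against the −1 overall charge gives an oxidation state of +2 for platinum. Platinum is a group-10 element; Pt(II) is therefore d⁸. A 5d d⁸ ion has a large crystal-field splitting; square planar leaves the high-energy d_{x²−y²} orbital empty and maximises CFSE. → square planar.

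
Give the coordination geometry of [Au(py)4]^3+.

Pyridine is neutral; balancing the +3 overall charge requires Au(III).
Gold is a group-11 element; Au(III) is therefore d⁸.
With 4 monodentate ligands the coordination number is 4.
A 5d d⁸ ion has a large crystal-field splitting; square planar leaves the high-energy d_{x²−y²} orbital empty and maximises CFSE.

square planar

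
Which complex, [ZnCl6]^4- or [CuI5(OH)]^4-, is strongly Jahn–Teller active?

[ZnCl6]^4-: Each chloride is −1; balancing the −4 overall charge requires Zn(II). Zinc is a group-12 element; Zn(II) is therefore d¹⁰. The d¹⁰ configuration leaves the e_g set evenly filled (or empty) — no strong Jahn–Teller driving force.
[CuI5(OH)]^4-: Ligand charges: each iodide is −1; each hydroxide is −1. With an overall charge of −4 the copper centre must be in the +2 oxidation state. Group 11 minus oxidation state 2 gives a d⁹ configuration. The t₂g⁶e_g³ configuration has an unevenly filled e_g set; the Jahn–Teller theorem predicts a tetragonal distortion (typically axial elongation) to lift the degeneracy.

[CuI5(OH)]^4-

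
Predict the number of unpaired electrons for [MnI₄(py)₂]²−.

Ligand charges: each iodide is −1; pyridine is neutral. With an overall charge of −2 the manganese centre must be in the +2 oxidation state.
Mn sits in group 7, so the d-electron count is 7 − 2 = 5.
The spin state decides the count: Iodide is a weak-field ligand for a first-row metal, so the complex is high-spin.
An octahedral high-spin d⁵ ion is t₂g³e_g², giving 5 unpaired electrons.

5 unpaired electrons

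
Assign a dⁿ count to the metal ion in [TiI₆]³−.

Ligand charges: each iodide is −1. With an overall charge of −3 the titanium centre must be in the +3 oxidation state.
Ti sits in group 4, so the d-electron count is 4 − 3 = 1.

d1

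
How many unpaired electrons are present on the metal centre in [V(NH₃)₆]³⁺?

2 unpaired electrons

Ammonia is neutral; balancing the +3 overall charge requires V(III).
V sits in group 5, so the d-electron count is 5 − 3 = 2.
In an octahedral field the d² configuration is t₂g²e_g⁰ (only one arrangement possible), giving 2 unpaired electrons.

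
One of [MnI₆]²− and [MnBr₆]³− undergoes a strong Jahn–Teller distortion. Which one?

[MnI₆]²−: Summing ligand charges against the −2 overall charge gives an oxidation state of +4 for manganese. Manganese is a group-7 element; Mn(IV) is therefore d³. The d³ configuration leaves the e_g set evenly filled (or empty) — no strong Jahn–Teller driving force.
[MnBr₆]³−: Summing ligand charges against the −3 overall charge gives an oxidation state of +3 for manganese. Group 7 minus oxidation state 3 gives a d⁴ configuration. Bromide is a weak-field ligand for a first-row metal, so the complex is high-spin. The t₂g³e_g¹ (high-spin) configuration has an unevenly filled e_g set; the Jahn–Teller theorem predicts a tetragonal distortion (typically axial elongation) to lift the degeneracy.

[MnBr₆]³−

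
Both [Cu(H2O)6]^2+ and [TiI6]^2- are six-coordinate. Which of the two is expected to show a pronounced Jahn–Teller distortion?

[Cu(H2O)6]^2+: Ligand charges: water is neutral. With an overall charge of +2 the copper centre must be in the +2 oxidation state. Group 11 minus oxidation state 2 gives a d⁹ configuration. The t₂g⁶e_g³ configuration has an unevenly filled e_g set; the Jahn–Teller theorem predicts a tetragonal distortion (typically axial elongation) to lift the degeneracy.
[TiI6]^2-: Ligand charges: each iodide is −1. With an overall charge of −2 the titanium centre must be in the +4 oxidation state. Ti sits in group 4, so the d-electron count is 4 − 4 = 0. The d⁰ configuration leaves the e_g set evenly filled (or empty) — no strong Jahn–Teller driving force.

[Cu(H2O)6]^2+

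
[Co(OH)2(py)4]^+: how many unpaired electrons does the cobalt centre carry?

Ligand charges: each hydroxide is −1; pyridine is neutral. With an overall charge of +1 the cobalt centre must be in the +3 oxidation state.
Group 9 minus oxidation state 3 gives a d⁶ configuration.
The spin state decides the count: Co(III) has an exceptionally large octahedral splitting and is low-spin with essentially every ligand except fluoride.
An octahedral low-spin d⁶ ion is t₂g⁶e_g⁰, giving 0 unpaired electrons.

0 unpaired electrons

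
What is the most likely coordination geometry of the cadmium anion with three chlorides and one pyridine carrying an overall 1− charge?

tetrahedral

Summing ligand charges against the −1 overall charge gives an oxidation state of +2 for cadmium.
Group 12 minus oxidation state 2 gives a d¹⁰ configuration.
Coordination number: 4.
A d¹⁰ ion has no crystal-field stabilisation preference between square planar and tetrahedral, so four ligands adopt the sterically favoured tetrahedral geometry.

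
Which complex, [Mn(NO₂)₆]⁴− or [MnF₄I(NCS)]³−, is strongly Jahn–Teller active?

[MnF₄I(NCS)]³−

[Mn(NO₂)₆]⁴−: Each nitro (N-bound nitrite) is −1; balancing the −4 overall charge requires Mn(II). Mn sits in group 7, so the d-electron count is 7 − 2 = 5. Nitro (N-bound nitrite) is a strong-field ligand (high in the spectrochemical series) for a first-row metal, so the complex is low-spin. The d⁵ configuration leaves the e_g set evenly filled (or empty) — no strong Jahn–Teller driving force.
[MnF₄I(NCS)]³−: Summing ligand charges against the −3 overall charge gives an oxidation state of +3 for manganese. Mn sits in group 7, so the d-electron count is 7 − 3 = 4. Fluoride, iodide, and isothiocyanate are weak-field ligands for a first-row metal, so the complex is high-spin. The t₂g³e_g¹ (high-spin) configuration has an unevenly filled e_g set; the Jahn–Teller theorem predicts a tetragonal distortion (typically axial elongation) to lift the degeneracy.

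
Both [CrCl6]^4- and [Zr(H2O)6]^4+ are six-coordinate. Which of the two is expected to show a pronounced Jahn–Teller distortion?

[CrCl6]^4-

[CrCl6]^4-: Each chloride is −1; balancing the −4 overall charge requires Cr(II). Chromium is a group-6 element; Cr(II) is therefore d⁴. Chloride is a weak-field ligand for a first-row metal, so the complex is high-spin. The t₂g³e_g¹ (high-spin) configuration has an unevenly filled e_g set; the Jahn–Teller theorem predicts a tetragonal distortion (typically axial elongation) to lift the degeneracy.
[Zr(H2O)6]^4+: Water is neutral; balancing the +4 overall charge requires Zr(IV). Zr sits in group 4, so the d-electron count is 4 − 4 = 0. The d⁰ configuration leaves the e_g set evenly filled (or empty) — no strong Jahn–Teller driving force.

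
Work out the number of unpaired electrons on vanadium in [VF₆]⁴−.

3

Summing ligand charges against the −4 overall charge gives an oxidation state of +2 for vanadium.
V sits in group 5, so the d-electron count is 5 − 2 = 3.
In an octahedral field the d³ configuration is t₂g³e_g⁰ (only one arrangement possible), giving 3 unpaired electrons.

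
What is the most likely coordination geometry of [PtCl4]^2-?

square planar

Ligand charges: each chloride is −1. With an overall charge of −2 the platinum centre must be in the +2 oxidation state.
Group 10 minus oxidation state 2 gives a d⁸ configuration.
With 4 monodentate ligands the coordination number is 4.
A 5d d⁸ ion has a large crystal-field splitting; square planar leaves the high-energy d_{x²−y²} orbital empty and maximises CFSE.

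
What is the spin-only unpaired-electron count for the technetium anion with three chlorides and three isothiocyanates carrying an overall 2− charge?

Ligand charges: each chloride is −1; each isothiocyanate is −1. With an overall charge of −2 the technetium centre must be in the +4 oxidation state.
Tc sits in group 7, so the d-electron count is 7 − 4 = 3.
In an octahedral field the d³ configuration is t₂g³e_g⁰ (only one arrangement possible), giving 3 unpaired electrons.

3 unpaired electrons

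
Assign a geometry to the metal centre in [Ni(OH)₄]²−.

Ligand charges: each hydroxide is −1. With an overall charge of −2 the nickel centre must be in the +2 oxidation state.
Group 10 minus oxidation state 2 gives a d⁸ configuration.
With 4 monodentate ligands the coordination number is 4.
Hydroxide is a weak-field ligand.
With weak-field ligands the CFSE gain from square planar is small, so a 3d d⁸ ion takes the sterically preferred tetrahedral geometry.

tetrahedral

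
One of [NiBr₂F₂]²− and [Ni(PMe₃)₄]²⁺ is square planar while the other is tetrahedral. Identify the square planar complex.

[Ni(PMe₃)₄]²⁺

For [NiBr₂F₂]²−: Ligand charges: each bromide is −1; each fluoride is −1. With an overall charge of −2 the nickel centre must be in the +2 oxidation state. Ni sits in group 10, so the d-electron count is 10 − 2 = 8. Bromide and fluoride are weak-field ligands. With weak-field ligands the CFSE gain from square planar is small, so a 3d d⁸ ion takes the sterically preferred tetrahedral geometry. → tetrahedral.
For [Ni(PMe₃)₄]²⁺: Summing ligand charges against the +2 overall charge gives an oxidation state of +2 for nickel. Group 10 minus oxidation state 2 gives a d⁸ configuration. Trimethylphosphine is a strong-field ligand (high in the spectrochemical series). A 3d d⁸ ion with strong-field ligands gains enough CFSE to favour square planar over tetrahedral. → square planar.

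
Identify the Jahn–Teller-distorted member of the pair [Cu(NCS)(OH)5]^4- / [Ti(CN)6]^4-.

[Cu(NCS)(OH)5]^4-

[Cu(NCS)(OH)5]^4-: Each isothiocyanate is −1; each hydroxide is −1; balancing the −4 overall charge requires Cu(II). Cu sits in group 11, so the d-electron count is 11 − 2 = 9. The t₂g⁶e_g³ configuration has an unevenly filled e_g set; the Jahn–Teller theorem predicts a tetragonal distortion (typically axial elongation) to lift the degeneracy.
[Ti(CN)6]^4-: Ligand charges: each cyanide is −1. With an overall charge of −4 the titanium centre must be in the +2 oxidation state. Titanium is a group-4 element; Ti(II) is therefore d². The d² configuration leaves the e_g set evenly filled (or empty) — no strong Jahn–Teller driving force.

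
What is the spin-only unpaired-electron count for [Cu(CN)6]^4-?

Ligand charges: each cyanide is −1. With an overall charge of −4 the copper centre must be in the +2 oxidation state.
Cu sits in group 11, so the d-electron count is 11 − 2 = 9.
In an octahedral field the d⁹ configuration is t₂g⁶e_g³ (only one arrangement possible), giving 1 unpaired electron.

1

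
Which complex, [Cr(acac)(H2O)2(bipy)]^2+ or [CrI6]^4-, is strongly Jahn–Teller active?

[CrI6]^4-

[Cr(acac)(H2O)2(bipy)]^2+: Ligand charges: each acetylacetonate is −1; water is neutral; 2,2′-bipyridine is neutral. With an overall charge of +2 the chromium centre must be in the +3 oxidation state. Cr sits in group 6, so the d-electron count is 6 − 3 = 3. The d³ configuration leaves the e_g set evenly filled (or empty) — no strong Jahn–Teller driving force.
[CrI6]^4-: Each iodide is −1; balancing the −4 overall charge requires Cr(II). Group 6 minus oxidation state 2 gives a d⁴ configuration. Iodide is a weak-field ligand for a first-row metal, so the complex is high-spin. The t₂g³e_g¹ (high-spin) configuration has an unevenly filled e_g set; the Jahn–Teller theorem predicts a tetragonal distortion (typically axial elongation) to lift the degeneracy.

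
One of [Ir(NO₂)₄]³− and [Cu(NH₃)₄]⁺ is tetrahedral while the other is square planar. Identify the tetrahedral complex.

[Cu(NH₃)₄]⁺

For [Ir(NO₂)₄]³−: Summing ligand charges against the −3 overall charge gives an oxidation state of +1 for iridium. Group 9 minus oxidation state 1 gives a d⁸ configuration. A 5d d⁸ ion has a large crystal-field splitting; square planar leaves the high-energy d_{x²−y²} orbital empty and maximises CFSE. → square planar.
For [Cu(NH₃)₄]⁺: Ammonia is neutral; balancing the +1 overall charge requires Cu(I). Group 11 minus oxidation state 1 gives a d¹⁰ configuration. A d¹⁰ ion has no crystal-field stabilisation preference between square planar and tetrahedral, so four ligands adopt the sterically favoured tetrahedral geometry. → tetrahedral.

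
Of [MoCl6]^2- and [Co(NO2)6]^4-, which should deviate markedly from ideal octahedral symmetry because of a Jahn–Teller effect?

[MoCl6]^2-: Summing ligand charges against the −2 overall charge gives an oxidation state of +4 for molybdenum. Group 6 minus oxidation state 4 gives a d² configuration. The d² configuration leaves the e_g set evenly filled (or empty) — no strong Jahn–Teller driving force.
[Co(NO2)6]^4-: Each nitro (N-bound nitrite) is −1; balancing the −4 overall charge requires Co(II). Cobalt is a group-9 element; Co(II) is therefore d⁷. Nitro (N-bound nitrite) is a strong-field ligand (high in the spectrochemical series) for a first-row metal, so the complex is low-spin. The t₂g⁶e_g¹ (low-spin) configuration has an unevenly filled e_g set; the Jahn–Teller theorem predicts a tetragonal distortion (typically axial elongation) to lift the degeneracy.

[Co(NO2)6]^4-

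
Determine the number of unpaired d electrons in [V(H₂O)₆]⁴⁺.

Water is neutral; balancing the +4 overall charge requires V(IV).
Group 5 minus oxidation state 4 gives a d¹ configuration.
In an octahedral field the d¹ configuration is t₂g¹e_g⁰ (only one arrangement possible), giving 1 unpaired electron.

1 unpaired electron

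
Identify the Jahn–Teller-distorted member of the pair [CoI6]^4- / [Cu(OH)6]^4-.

[Cu(OH)6]^4-

[CoI6]^4-: Summing ligand charges against the −4 overall charge gives an oxidation state of +2 for cobalt. Cobalt is a group-9 element; Co(II) is therefore d⁷. Iodide is a weak-field ligand for a first-row metal, so the complex is high-spin. The d⁷ configuration leaves the e_g set evenly filled (or empty) — no strong Jahn–Teller driving force.
[Cu(OH)6]^4-: Ligand charges: each hydroxide is −1. With an overall charge of −4 the copper centre must be in the +2 oxidation state. Cu sits in group 11, so the d-electron count is 11 − 2 = 9. The t₂g⁶e_g³ configuration has an unevenly filled e_g set; the Jahn–Teller theorem predicts a tetragonal distortion (typically axial elongation) to lift the degeneracy.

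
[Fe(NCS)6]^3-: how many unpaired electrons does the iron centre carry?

5

Summing ligand charges against the −3 overall charge gives an oxidation state of +3 for iron.
Iron is a group-8 element; Fe(III) is therefore d⁵.
The spin state decides the count: Isothiocyanate is a weak-field ligand for a first-row metal, so the complex is high-spin.
An octahedral high-spin d⁵ ion is t₂g³e_g², giving 5 unpaired electrons.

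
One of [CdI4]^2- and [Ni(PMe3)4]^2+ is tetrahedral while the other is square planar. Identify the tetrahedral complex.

[CdI4]^2-

For [CdI4]^2-: Summing ligand charges against the −2 overall charge gives an oxidation state of +2 for cadmium. Cd sits in group 12, so the d-electron count is 12 − 2 = 10. A d¹⁰ ion has no crystal-field stabilisation preference between square planar and tetrahedral, so four ligands adopt the sterically favoured tetrahedral geometry. → tetrahedral.
For [Ni(PMe3)4]^2+: Trimethylphosphine is neutral; balancing the +2 overall charge requires Ni(II). Ni sits in group 10, so the d-electron count is 10 − 2 = 8. Trimethylphosphine is a strong-field ligand (high in the spectrochemical series). A 3d d⁸ ion with strong-field ligands gains enough CFSE to favour square planar over tetrahedral. → square planar.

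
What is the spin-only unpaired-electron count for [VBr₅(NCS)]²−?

1

Each bromide is −1; each isothiocyanate is −1; balancing the −2 overall charge requires V(IV).
Vanadium is a group-5 element; V(IV) is therefore d¹.
In an octahedral field the d¹ configuration is t₂g¹e_g⁰ (only one arrangement possible), giving 1 unpaired electron.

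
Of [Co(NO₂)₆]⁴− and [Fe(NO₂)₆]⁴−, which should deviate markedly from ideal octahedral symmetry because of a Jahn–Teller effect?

[Co(NO₂)₆]⁴−: Summing ligand charges against the −4 overall charge gives an oxidation state of +2 for cobalt. Cobalt is a group-9 element; Co(II) is therefore d⁷. Nitro (N-bound nitrite) is a strong-field ligand (high in the spectrochemical series) for a first-row metal, so the complex is low-spin. The t₂g⁶e_g¹ (low-spin) configuration has an unevenly filled e_g set; the Jahn–Teller theorem predicts a tetragonal distortion (typically axial elongation) to lift the degeneracy.
[Fe(NO₂)₆]⁴−: Summing ligand charges against the −4 overall charge gives an oxidation state of +2 for iron. Group 8 minus oxidation state 2 gives a d⁶ configuration. Nitro (N-bound nitrite) is a strong-field ligand (high in the spectrochemical series) for a first-row metal, so the complex is low-spin. The d⁶ configuration leaves the e_g set evenly filled (or empty) — no strong Jahn–Teller driving force.

[Co(NO₂)₆]⁴−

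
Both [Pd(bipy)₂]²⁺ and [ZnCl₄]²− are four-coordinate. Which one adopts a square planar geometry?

For [Pd(bipy)₂]²⁺: Ligand charges: 2,2′-bipyridine is neutral. With an overall charge of +2 the palladium centre must be in the +2 oxidation state. Group 10 minus oxidation state 2 gives a d⁸ configuration. A 4d d⁸ ion has a large crystal-field splitting; square planar leaves the high-energy d_{x²−y²} orbital empty and maximises CFSE. → square planar.
For [ZnCl₄]²−: Summing ligand charges against the −2 overall charge gives an oxidation state of +2 for zinc. Group 12 minus oxidation state 2 gives a d¹⁰ configuration. A d¹⁰ ion has no crystal-field stabilisation preference between square planar and tetrahedral, so four ligands adopt the sterically favoured tetrahedral geometry. → tetrahedral.

[Pd(bipy)₂]²⁺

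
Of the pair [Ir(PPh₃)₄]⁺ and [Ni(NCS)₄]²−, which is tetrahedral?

[Ni(NCS)₄]²−

For [Ir(PPh₃)₄]⁺: Triphenylphosphine is neutral; balancing the +1 overall charge requires Ir(I). Ir sits in group 9, so the d-electron count is 9 − 1 = 8. A 5d d⁸ ion has a large crystal-field splitting; square planar leaves the high-energy d_{x²−y²} orbital empty and maximises CFSE. → square planar.
For [Ni(NCS)₄]²−: Ligand charges: each isothiocyanate is −1. With an overall charge of −2 the nickel centre must be in the +2 oxidation state. Ni sits in group 10, so the d-electron count is 10 − 2 = 8. Isothiocyanate is a weak-field ligand. With weak-field ligands the CFSE gain from square planar is small, so a 3d d⁸ ion takes the sterically preferred tetrahedral geometry. → tetrahedral.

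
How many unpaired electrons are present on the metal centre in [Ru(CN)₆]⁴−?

0

Ligand charges: each cyanide is −1. With an overall charge of −4 the ruthenium centre must be in the +2 oxidation state.
Group 8 minus oxidation state 2 gives a d⁶ configuration.
The spin state decides the count: a 4d ion has a large Δₒ and is invariably low-spin.
An octahedral low-spin d⁶ ion is t₂g⁶e_g⁰, giving 0 unpaired electrons.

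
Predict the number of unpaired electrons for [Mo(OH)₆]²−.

2 unpaired electrons

Ligand charges: each hydroxide is −1. With an overall charge of −2 the molybdenum centre must be in the +4 oxidation state.
Mo sits in group 6, so the d-electron count is 6 − 4 = 2.
In an octahedral field the d² configuration is t₂g²e_g⁰ (only one arrangement possible), giving 2 unpaired electrons.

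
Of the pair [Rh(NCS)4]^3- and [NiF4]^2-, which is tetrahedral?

For [Rh(NCS)4]^3-: Summing ligand charges against the −3 overall charge gives an oxidation state of +1 for rhodium. Rhodium is a group-9 element; Rh(I) is therefore d⁸. A 4d d⁸ ion has a large crystal-field splitting; square planar leaves the high-energy d_{x²−y²} orbital empty and maximises CFSE. → square planar.
For [NiF4]^2-: Summing ligand charges against the −2 overall charge gives an oxidation state of +2 for nickel. Nickel is a group-10 element; Ni(II) is therefore d⁸. Fluoride is a weak-field ligand. With weak-field ligands the CFSE gain from square planar is small, so a 3d d⁸ ion takes the sterically preferred tetrahedral geometry. → tetrahedral.

[NiF4]^2-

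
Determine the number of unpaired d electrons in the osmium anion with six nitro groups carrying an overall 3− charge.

Summing ligand charges against the −3 overall charge gives an oxidation state of +3 for osmium.
Group 8 minus oxidation state 3 gives a d⁵ configuration.
The spin state decides the count: a 5d ion has a large Δₒ and is invariably low-spin.
An octahedral low-spin d⁵ ion is t₂g⁵e_g⁰, giving 1 unpaired electron.

1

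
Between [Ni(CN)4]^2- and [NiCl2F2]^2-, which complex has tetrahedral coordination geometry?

For [Ni(CN)4]^2-: Ligand charges: each cyanide is −1. With an overall charge of −2 the nickel centre must be in the +2 oxidation state. Nickel is a group-10 element; Ni(II) is therefore d⁸. Cyanide is a strong-field ligand (high in the spectrochemical series). A 3d d⁸ ion with strong-field ligands gains enough CFSE to favour square planar over tetrahedral. → square planar.
For [NiCl2F2]^2-: Ligand charges: each chloride is −1; each fluoride is −1. With an overall charge of −2 the nickel centre must be in the +2 oxidation state. Nickel is a group-10 element; Ni(II) is therefore d⁸. Chloride and fluoride are weak-field ligands. With weak-field ligands the CFSE gain from square planar is small, so a 3d d⁸ ion takes the sterically preferred tetrahedral geometry. → tetrahedral.

[NiCl2F2]^2-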